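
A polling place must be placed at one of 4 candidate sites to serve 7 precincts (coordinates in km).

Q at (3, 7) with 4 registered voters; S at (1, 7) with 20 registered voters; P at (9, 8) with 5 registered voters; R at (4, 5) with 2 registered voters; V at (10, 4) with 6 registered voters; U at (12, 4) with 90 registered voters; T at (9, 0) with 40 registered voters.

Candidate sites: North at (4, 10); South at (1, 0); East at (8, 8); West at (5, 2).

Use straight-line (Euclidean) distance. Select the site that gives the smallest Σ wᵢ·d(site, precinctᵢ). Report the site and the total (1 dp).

East, total 1035.3 km

Total weighted distance at each candidate:
  North (4, 10): total = 1532.6
  South (1, 0): total = 1669.9
  East (8, 8): total = 1035.3
  West (5, 2): total = 1058.4
Minimum is at East with total 1035.3 km.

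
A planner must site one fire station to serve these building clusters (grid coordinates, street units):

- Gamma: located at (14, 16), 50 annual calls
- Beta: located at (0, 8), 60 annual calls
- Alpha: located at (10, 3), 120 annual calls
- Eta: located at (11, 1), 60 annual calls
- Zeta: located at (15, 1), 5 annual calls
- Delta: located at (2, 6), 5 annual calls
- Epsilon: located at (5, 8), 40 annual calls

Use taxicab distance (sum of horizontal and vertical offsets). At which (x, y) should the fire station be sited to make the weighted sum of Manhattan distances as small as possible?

Manhattan distance separates: Σwᵢ(|x−xᵢ|+|y−yᵢ|) = Σwᵢ|x−xᵢ| + Σwᵢ|y−yᵢ|, so x and y are optimised independently as 1-D weighted medians.
Total weight W = 340; half = 170.
x-coordinate, sorted with cumulative weight:
  x=0 (Beta, w=60) cum 60
  x=2 (Delta, w=5) cum 65
  x=5 (Epsilon, w=40) cum 105
  x=10 (Alpha, w=120) cum 225  ← median
  x=11 (Eta, w=60) cum 285
  x=14 (Gamma, w=50) cum 335
  x=15 (Zeta, w=5) cum 340
⇒ x* = 10
y-coordinate, sorted with cumulative weight:
  y=1 (Eta, w=60) cum 60
  y=1 (Zeta, w=5) cum 65
  y=3 (Alpha, w=120) cum 185  ← median
  y=6 (Delta, w=5) cum 190
  y=8 (Beta, w=60) cum 250
  y=8 (Epsilon, w=40) cum 290
  y=16 (Gamma, w=50) cum 340
⇒ y* = 3

(10, 3)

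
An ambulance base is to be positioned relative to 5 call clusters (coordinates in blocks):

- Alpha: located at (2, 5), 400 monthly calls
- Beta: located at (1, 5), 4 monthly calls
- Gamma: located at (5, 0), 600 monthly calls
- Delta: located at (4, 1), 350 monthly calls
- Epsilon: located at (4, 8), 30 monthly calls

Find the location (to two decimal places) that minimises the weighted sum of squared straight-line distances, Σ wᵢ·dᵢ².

(3.85, 1.89)

The minimiser of Σwᵢ‖p−pᵢ‖² is the weighted centroid p* = (Σwᵢpᵢ)/(Σwᵢ).
Σwᵢ = 1384.
Σwᵢxᵢ = 400·2 + 4·1 + 600·5 + 350·4 + 30·4 = 5324.
Σwᵢyᵢ = 400·5 + 4·5 + 600·0 + 350·1 + 30·8 = 2610.
x* = 5324/1384 = 3.85, y* = 2610/1384 = 1.89.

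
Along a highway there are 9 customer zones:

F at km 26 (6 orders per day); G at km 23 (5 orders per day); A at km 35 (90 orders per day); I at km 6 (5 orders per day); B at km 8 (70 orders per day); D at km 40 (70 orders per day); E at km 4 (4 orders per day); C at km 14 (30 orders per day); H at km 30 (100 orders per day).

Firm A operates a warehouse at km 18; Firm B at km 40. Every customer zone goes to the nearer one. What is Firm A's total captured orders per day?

120

The indifferent point is the midpoint (18+40)/2 = 29; customer zones left of it (closer to Firm A at 18) go to Firm A, those right go to Firm B.
  E at 4 (w=4) → Firm A
  I at 6 (w=5) → Firm A
  B at 8 (w=70) → Firm A
  C at 14 (w=30) → Firm A
  G at 23 (w=5) → Firm A
  F at 26 (w=6) → Firm A
  H at 30 (w=100) → Firm B
  A at 35 (w=90) → Firm B
  D at 40 (w=70) → Firm B
Firm A captures 120; Firm B captures 260.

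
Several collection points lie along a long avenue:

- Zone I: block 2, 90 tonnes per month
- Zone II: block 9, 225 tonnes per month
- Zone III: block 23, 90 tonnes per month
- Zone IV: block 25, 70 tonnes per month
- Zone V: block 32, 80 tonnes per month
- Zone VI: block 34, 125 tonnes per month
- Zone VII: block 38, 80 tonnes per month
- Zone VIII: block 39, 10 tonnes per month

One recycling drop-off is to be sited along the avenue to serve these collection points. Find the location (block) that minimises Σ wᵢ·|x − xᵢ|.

For a sum of weighted absolute distances on a line, the optimum is the weighted median (not the mean). Total weight W = 770; half-weight = 385.
Sort by position and accumulate weight:
  block 2 (Zone I, w=90) → cum 90
  block 9 (Zone II, w=225) → cum 315
  block 23 (Zone III, w=90) → cum 405  ≥ 385 → median here
  block 25 (Zone IV, w=70) → cum 475
  block 32 (Zone V, w=80) → cum 555
  block 34 (Zone VI, w=125) → cum 680
  block 38 (Zone VII, w=80) → cum 760
  block 39 (Zone VIII, w=10) → cum 770
Optimal location: block 23.

x = 23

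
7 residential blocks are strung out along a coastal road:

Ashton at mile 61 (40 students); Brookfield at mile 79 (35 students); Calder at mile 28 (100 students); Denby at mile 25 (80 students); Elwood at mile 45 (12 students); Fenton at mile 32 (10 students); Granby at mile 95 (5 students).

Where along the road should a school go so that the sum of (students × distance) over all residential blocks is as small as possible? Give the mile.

For a sum of weighted absolute distances on a line, the optimum is the weighted median (not the mean). Total weight W = 282; half-weight = 141.
Sort by position and accumulate weight:
  mile 25 (Denby, w=80) → cum 80
  mile 28 (Calder, w=100) → cum 180  ≥ 141 → median here
  mile 32 (Fenton, w=10) → cum 190
  mile 45 (Elwood, w=12) → cum 202
  mile 61 (Ashton, w=40) → cum 242
  mile 79 (Brookfield, w=35) → cum 277
  mile 95 (Granby, w=5) → cum 282
Optimal location: mile 28.

x = 28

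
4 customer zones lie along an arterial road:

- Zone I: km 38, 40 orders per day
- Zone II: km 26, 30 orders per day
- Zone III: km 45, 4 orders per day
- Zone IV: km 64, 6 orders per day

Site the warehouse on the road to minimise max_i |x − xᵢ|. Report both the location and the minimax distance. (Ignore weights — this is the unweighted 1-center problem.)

The 1-center on a line is the midpoint of the two extreme points: leftmost at 26, rightmost at 64.
Optimal location = (26 + 64)/2 = 45; maximum distance = (64 − 26)/2 = 19.

location 45, max distance 19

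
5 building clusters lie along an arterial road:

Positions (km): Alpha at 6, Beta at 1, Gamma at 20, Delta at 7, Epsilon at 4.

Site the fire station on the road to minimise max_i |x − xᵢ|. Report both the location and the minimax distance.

The 1-center on a line is the midpoint of the two extreme points: leftmost at 1, rightmost at 20.
Optimal location = (1 + 20)/2 = 10.5; maximum distance = (20 − 1)/2 = 9.5.

location 10.5, max distance 9.5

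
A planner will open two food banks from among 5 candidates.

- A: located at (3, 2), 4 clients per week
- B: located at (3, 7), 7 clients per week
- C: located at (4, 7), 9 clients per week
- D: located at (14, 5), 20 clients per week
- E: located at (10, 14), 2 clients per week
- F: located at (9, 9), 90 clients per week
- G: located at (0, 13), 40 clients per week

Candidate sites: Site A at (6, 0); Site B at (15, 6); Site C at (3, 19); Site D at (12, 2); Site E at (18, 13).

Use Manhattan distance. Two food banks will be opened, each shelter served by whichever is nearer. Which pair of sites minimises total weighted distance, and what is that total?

{Site B, Site C}, total 1490

Evaluate every pair (each demand assigned to the nearer of the two):
  {Site B, Site C}: total = 1490
  {Site C, Site D}: total = 1621
  {Site A, Site B}: total = 1807
  {Site B, Site E}: total = 1851
  {Site A, Site C}: total = 1895
  {Site A, Site D}: total = 1959
  {Site D, Site E}: total = 1989
  {Site B, Site D}: total = 1991
  {Site C, Site E}: total = 2057
  {Site A, Site E}: total = 2229
Best pair: {Site B, Site C} with total 1490.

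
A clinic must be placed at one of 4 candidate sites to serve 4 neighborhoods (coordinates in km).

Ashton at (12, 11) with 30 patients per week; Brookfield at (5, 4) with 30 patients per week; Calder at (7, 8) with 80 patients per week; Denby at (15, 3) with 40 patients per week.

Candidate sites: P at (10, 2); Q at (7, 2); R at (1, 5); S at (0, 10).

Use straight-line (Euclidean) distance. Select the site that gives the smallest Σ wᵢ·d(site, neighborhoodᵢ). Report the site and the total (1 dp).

P, total 1178.8 km

Total weighted distance at each candidate:
  P (10, 2): total = 1178.8
  Q (7, 2): total = 1196.2
  R (1, 5): total = 1601.9
  S (0, 10): total = 1840.1
Minimum is at P with total 1178.8 km.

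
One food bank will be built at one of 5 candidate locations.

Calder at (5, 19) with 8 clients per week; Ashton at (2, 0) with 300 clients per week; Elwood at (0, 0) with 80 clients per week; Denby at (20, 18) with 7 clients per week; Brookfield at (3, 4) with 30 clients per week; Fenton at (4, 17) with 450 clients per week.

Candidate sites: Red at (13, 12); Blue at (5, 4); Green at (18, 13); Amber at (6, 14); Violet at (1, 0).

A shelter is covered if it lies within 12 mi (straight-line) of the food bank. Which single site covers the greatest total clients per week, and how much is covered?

Coverage radius r = 12 mi; a point is covered iff (Δx)²+(Δy)² ≤ 12² = 144.
  Red (13, 12): covers {Calder, Denby, Fenton} → 465
  Blue (5, 4): covers {Ashton, Elwood, Brookfield} → 410
  Green (18, 13): covers {Denby} → 7
  Amber (6, 14): covers {Calder, Brookfield, Fenton} → 488
  Violet (1, 0): covers {Ashton, Elwood, Brookfield} → 410
Maximum coverage at Amber: 488 clients per week.

Amber, covering 488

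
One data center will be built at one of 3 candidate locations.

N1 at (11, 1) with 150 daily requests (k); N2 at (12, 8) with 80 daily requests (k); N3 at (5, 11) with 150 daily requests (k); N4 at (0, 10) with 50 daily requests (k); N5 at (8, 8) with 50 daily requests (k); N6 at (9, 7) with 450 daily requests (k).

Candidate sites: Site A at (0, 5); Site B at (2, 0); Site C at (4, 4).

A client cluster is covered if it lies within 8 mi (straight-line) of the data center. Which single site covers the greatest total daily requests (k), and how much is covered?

Site C, covering 850

Coverage radius r = 8 mi; a point is covered iff (Δx)²+(Δy)² ≤ 8² = 64.
  Site A (0, 5): covers {N3, N4} → 200
  Site B (2, 0): covers {none} → 0
  Site C (4, 4): covers {N1, N3, N4, N5, N6} → 850
Maximum coverage at Site C: 850 daily requests (k).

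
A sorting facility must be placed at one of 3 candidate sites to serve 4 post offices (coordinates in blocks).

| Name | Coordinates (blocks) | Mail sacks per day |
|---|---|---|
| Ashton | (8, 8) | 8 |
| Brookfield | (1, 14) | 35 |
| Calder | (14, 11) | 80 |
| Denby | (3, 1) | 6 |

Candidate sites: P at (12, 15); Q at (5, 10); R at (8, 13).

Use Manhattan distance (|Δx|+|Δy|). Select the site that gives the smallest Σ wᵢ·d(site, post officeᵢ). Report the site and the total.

Total weighted distance at each candidate:
  P (12, 15): total = 1126
  Q (5, 10): total = 1186
  R (8, 13): total = 1062
Minimum is at R with total 1062 blocks.

R, total 1062 blocks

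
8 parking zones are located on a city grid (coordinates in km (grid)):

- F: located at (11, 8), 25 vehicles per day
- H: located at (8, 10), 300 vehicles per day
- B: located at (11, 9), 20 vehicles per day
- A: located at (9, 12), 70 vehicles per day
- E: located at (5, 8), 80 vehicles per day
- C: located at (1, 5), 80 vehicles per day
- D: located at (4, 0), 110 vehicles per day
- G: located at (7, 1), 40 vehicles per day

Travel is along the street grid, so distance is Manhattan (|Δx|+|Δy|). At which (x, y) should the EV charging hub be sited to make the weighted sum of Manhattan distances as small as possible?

Manhattan distance separates: Σwᵢ(|x−xᵢ|+|y−yᵢ|) = Σwᵢ|x−xᵢ| + Σwᵢ|y−yᵢ|, so x and y are optimised independently as 1-D weighted medians.
Total weight W = 725; half = 362.5.
x-coordinate, sorted with cumulative weight:
  x=1 (C, w=80) cum 80
  x=4 (D, w=110) cum 190
  x=5 (E, w=80) cum 270
  x=7 (G, w=40) cum 310
  x=8 (H, w=300) cum 610  ← median
  x=9 (A, w=70) cum 680
  x=11 (F, w=25) cum 705
  x=11 (B, w=20) cum 725
⇒ x* = 8
y-coordinate, sorted with cumulative weight:
  y=0 (D, w=110) cum 110
  y=1 (G, w=40) cum 150
  y=5 (C, w=80) cum 230
  y=8 (F, w=25) cum 255
  y=8 (E, w=80) cum 335
  y=9 (B, w=20) cum 355
  y=10 (H, w=300) cum 655  ← median
  y=12 (A, w=70) cum 725
⇒ y* = 10

(8, 10)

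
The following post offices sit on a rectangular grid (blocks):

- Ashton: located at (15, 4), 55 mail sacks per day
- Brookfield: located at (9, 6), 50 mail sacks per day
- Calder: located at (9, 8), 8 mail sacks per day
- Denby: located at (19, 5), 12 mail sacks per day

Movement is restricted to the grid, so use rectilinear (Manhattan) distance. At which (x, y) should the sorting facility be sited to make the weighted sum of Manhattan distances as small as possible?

Manhattan distance separates: Σwᵢ(|x−xᵢ|+|y−yᵢ|) = Σwᵢ|x−xᵢ| + Σwᵢ|y−yᵢ|, so x and y are optimised independently as 1-D weighted medians.
Total weight W = 125; half = 62.5.
x-coordinate, sorted with cumulative weight:
  x=9 (Brookfield, w=50) cum 50
  x=9 (Calder, w=8) cum 58
  x=15 (Ashton, w=55) cum 113  ← median
  x=19 (Denby, w=12) cum 125
⇒ x* = 15
y-coordinate, sorted with cumulative weight:
  y=4 (Ashton, w=55) cum 55
  y=5 (Denby, w=12) cum 67  ← median
  y=6 (Brookfield, w=50) cum 117
  y=8 (Calder, w=8) cum 125
⇒ y* = 5

(15, 5)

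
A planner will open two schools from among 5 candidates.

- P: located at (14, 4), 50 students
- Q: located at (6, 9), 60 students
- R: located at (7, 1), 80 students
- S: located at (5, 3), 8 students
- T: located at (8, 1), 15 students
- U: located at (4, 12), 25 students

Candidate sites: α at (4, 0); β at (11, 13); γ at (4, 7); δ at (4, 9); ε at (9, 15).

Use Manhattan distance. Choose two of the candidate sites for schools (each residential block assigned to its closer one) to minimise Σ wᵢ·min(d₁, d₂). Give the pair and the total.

{α, δ}, total 1322

Evaluate every pair (each demand assigned to the nearer of the two):
  {α, δ}: total = 1322
  {α, γ}: total = 1442
  {γ, δ}: total = 1755
  {α, β}: total = 1767
  {α, ε}: total = 1867
  {β, γ}: total = 1875
  {β, δ}: total = 1911
  {γ, ε}: total = 1925
  {δ, ε}: total = 2061
  {β, ε}: total = 2973
Best pair: {α, δ} with total 1322.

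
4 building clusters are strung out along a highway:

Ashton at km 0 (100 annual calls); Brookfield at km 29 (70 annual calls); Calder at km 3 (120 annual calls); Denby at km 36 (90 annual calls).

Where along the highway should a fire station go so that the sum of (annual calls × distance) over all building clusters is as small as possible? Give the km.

x = 3

For a sum of weighted absolute distances on a line, the optimum is the weighted median (not the mean). Total weight W = 380; half-weight = 190.
Sort by position and accumulate weight:
  km 0 (Ashton, w=100) → cum 100
  km 3 (Calder, w=120) → cum 220  ≥ 190 → median here
  km 29 (Brookfield, w=70) → cum 290
  km 36 (Denby, w=90) → cum 380
Optimal location: km 3.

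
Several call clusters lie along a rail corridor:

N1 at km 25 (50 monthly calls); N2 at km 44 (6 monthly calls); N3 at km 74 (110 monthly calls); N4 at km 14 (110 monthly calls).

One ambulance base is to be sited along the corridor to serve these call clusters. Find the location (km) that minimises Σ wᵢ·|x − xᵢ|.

For a sum of weighted absolute distances on a line, the optimum is the weighted median (not the mean). Total weight W = 276; half-weight = 138.
Sort by position and accumulate weight:
  km 14 (N4, w=110) → cum 110
  km 25 (N1, w=50) → cum 160  ≥ 138 → median here
  km 44 (N2, w=6) → cum 166
  km 74 (N3, w=110) → cum 276
Optimal location: km 25.

x = 25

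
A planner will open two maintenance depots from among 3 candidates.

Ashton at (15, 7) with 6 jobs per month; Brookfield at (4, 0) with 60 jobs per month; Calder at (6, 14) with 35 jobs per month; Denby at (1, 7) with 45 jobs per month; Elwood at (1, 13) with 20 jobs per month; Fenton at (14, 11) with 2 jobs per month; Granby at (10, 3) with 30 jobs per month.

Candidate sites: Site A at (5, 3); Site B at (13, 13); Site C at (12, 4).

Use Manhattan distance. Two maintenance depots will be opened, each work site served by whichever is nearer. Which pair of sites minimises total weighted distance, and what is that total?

{Site A, Site B}, total 1324

Evaluate every pair (each demand assigned to the nearer of the two):
  {Site A, Site B}: total = 1324
  {Site A, Site C}: total = 1444
  {Site B, Site C}: total = 2002
Best pair: {Site A, Site B} with total 1324.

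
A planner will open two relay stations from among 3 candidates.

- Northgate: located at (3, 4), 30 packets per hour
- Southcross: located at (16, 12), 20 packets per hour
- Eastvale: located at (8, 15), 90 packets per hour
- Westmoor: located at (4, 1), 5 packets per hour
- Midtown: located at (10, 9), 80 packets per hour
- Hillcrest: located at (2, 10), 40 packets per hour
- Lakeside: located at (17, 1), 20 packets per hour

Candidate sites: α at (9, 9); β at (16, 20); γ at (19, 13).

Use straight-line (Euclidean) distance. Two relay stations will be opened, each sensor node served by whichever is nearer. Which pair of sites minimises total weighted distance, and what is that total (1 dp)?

{α, γ}, total 1481.3

Evaluate every pair (each demand assigned to the nearer of the two):
  {α, γ}: total = 1481.3
  {α, β}: total = 1570.4
  {β, γ}: total = 3278.5
Best pair: {α, γ} with total 1481.3.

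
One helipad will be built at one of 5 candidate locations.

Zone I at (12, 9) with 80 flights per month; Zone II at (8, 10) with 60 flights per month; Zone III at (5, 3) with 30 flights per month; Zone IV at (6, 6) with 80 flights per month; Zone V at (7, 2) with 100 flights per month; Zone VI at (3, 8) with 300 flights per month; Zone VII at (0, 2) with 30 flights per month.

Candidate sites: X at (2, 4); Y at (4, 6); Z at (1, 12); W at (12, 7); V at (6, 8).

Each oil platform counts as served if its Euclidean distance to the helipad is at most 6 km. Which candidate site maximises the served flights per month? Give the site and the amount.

Coverage radius r = 6 km; a point is covered iff (Δx)²+(Δy)² ≤ 6² = 36.
  X (2, 4): covers {Zone III, Zone IV, Zone V, Zone VI, Zone VII} → 540
  Y (4, 6): covers {Zone II, Zone III, Zone IV, Zone V, Zone VI, Zone VII} → 600
  Z (1, 12): covers {Zone VI} → 300
  W (12, 7): covers {Zone I, Zone II} → 140
  V (6, 8): covers {Zone II, Zone III, Zone IV, Zone VI} → 470
Maximum coverage at Y: 600 flights per month.

Y, covering 600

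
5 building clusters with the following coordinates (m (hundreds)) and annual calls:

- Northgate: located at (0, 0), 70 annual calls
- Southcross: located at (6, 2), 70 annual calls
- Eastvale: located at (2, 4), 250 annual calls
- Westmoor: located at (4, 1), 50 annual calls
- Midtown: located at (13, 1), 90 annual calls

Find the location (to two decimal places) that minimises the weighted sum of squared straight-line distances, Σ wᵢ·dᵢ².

(4.32, 2.42)

The minimiser of Σwᵢ‖p−pᵢ‖² is the weighted centroid p* = (Σwᵢpᵢ)/(Σwᵢ).
Σwᵢ = 530.
Σwᵢxᵢ = 70·0 + 70·6 + 250·2 + 50·4 + 90·13 = 2290.
Σwᵢyᵢ = 70·0 + 70·2 + 250·4 + 50·1 + 90·1 = 1280.
x* = 2290/530 = 4.32, y* = 1280/530 = 2.42.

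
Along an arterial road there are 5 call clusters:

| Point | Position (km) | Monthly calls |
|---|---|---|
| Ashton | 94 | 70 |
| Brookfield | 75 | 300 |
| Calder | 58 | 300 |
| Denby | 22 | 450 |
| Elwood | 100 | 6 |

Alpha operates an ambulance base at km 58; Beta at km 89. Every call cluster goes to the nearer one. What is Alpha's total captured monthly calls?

750

The indifferent point is the midpoint (58+89)/2 = 73.5; call clusters left of it (closer to Alpha at 58) go to Alpha, those right go to Beta.
  Denby at 22 (w=450) → Alpha
  Calder at 58 (w=300) → Alpha
  Brookfield at 75 (w=300) → Beta
  Ashton at 94 (w=70) → Beta
  Elwood at 100 (w=6) → Beta
Alpha captures 750; Beta captures 376.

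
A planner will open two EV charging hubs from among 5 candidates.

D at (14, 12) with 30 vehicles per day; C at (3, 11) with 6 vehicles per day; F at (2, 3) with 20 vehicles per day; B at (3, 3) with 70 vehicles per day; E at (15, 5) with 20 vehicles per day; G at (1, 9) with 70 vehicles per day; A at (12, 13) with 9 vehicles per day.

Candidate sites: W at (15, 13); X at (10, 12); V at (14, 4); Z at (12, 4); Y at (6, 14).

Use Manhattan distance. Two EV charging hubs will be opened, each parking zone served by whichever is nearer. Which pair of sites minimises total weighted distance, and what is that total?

Evaluate every pair (each demand assigned to the nearer of the two):
  {X, Z}: total = 2035
  {Z, Y}: total = 2099
  {X, V}: total = 2175
  {V, Y}: total = 2179
  {W, Y}: total = 2263
  {W, Z}: total = 2291
  {X, Y}: total = 2403
  {V, Z}: total = 2497
  {W, V}: total = 2571
  {W, X}: total = 2595
Best pair: {X, Z} with total 2035.

{X, Z}, total 2035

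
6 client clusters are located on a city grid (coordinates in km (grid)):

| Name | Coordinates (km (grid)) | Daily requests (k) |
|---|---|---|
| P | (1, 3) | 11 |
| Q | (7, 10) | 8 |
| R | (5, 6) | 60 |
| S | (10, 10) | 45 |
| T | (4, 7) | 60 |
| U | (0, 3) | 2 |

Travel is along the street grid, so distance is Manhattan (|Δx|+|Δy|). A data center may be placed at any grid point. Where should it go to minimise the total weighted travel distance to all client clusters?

Manhattan distance separates: Σwᵢ(|x−xᵢ|+|y−yᵢ|) = Σwᵢ|x−xᵢ| + Σwᵢ|y−yᵢ|, so x and y are optimised independently as 1-D weighted medians.
Total weight W = 186; half = 93.
x-coordinate, sorted with cumulative weight:
  x=0 (U, w=2) cum 2
  x=1 (P, w=11) cum 13
  x=4 (T, w=60) cum 73
  x=5 (R, w=60) cum 133  ← median
  x=7 (Q, w=8) cum 141
  x=10 (S, w=45) cum 186
⇒ x* = 5
y-coordinate, sorted with cumulative weight:
  y=3 (P, w=11) cum 11
  y=3 (U, w=2) cum 13
  y=6 (R, w=60) cum 73
  y=7 (T, w=60) cum 133  ← median
  y=10 (Q, w=8) cum 141
  y=10 (S, w=45) cum 186
⇒ y* = 7

(5, 7)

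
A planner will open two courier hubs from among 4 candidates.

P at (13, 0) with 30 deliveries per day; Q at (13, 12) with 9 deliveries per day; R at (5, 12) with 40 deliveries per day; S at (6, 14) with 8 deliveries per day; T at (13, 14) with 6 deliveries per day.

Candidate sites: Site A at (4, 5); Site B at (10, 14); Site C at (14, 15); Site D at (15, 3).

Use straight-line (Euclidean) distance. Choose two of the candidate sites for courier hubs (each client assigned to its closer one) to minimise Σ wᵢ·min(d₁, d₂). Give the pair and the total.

Evaluate every pair (each demand assigned to the nearer of the two):
  {Site B, Site D}: total = 406.0
  {Site C, Site D}: total = 589.1
  {Site A, Site B}: total = 606.7
  {Site A, Site D}: total = 614.8
  {Site A, Site C}: total = 693.2
  {Site B, Site C}: total = 713.9
Best pair: {Site B, Site D} with total 406.0.

{Site B, Site D}, total 406.0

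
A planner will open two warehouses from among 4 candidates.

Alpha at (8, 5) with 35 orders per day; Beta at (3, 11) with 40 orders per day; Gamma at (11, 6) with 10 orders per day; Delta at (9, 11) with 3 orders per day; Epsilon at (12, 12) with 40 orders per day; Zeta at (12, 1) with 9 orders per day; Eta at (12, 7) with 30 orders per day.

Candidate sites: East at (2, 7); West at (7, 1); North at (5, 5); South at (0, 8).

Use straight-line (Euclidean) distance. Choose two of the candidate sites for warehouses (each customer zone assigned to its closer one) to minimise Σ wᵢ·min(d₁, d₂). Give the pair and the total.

{East, North}, total 1039.3

Evaluate every pair (each demand assigned to the nearer of the two):
  {East, North}: total = 1039.3
  {North, South}: total = 1044.1
  {West, North}: total = 1099.8
  {East, West}: total = 1124.0
  {West, South}: total = 1169.1
  {East, South}: total = 1353.2
Best pair: {East, North} with total 1039.3.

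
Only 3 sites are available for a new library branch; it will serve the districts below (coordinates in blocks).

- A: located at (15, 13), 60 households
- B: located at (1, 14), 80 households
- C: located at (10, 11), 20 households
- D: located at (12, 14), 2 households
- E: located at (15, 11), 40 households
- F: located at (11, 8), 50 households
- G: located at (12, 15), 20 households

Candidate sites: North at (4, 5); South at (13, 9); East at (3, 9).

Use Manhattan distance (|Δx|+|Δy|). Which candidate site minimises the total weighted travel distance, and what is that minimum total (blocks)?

South, total 2282 blocks

Total weighted distance at each candidate:
  North (4, 5): total = 3914
  South (13, 9): total = 2282
  East (3, 9): total = 3038
Minimum is at South with total 2282 blocks.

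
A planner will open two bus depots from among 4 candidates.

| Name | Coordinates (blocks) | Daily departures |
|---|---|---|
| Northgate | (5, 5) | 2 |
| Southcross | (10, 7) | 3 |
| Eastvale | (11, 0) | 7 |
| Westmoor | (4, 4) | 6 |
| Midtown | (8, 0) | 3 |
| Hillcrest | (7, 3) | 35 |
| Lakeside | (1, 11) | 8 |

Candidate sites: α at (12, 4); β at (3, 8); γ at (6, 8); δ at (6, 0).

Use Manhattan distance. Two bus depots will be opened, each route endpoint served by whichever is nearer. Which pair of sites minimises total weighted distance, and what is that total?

Evaluate every pair (each demand assigned to the nearer of the two):
  {β, δ}: total = 285
  {γ, δ}: total = 304
  {α, β}: total = 364
  {α, δ}: total = 372
  {α, γ}: total = 392
  {β, γ}: total = 424
Best pair: {β, δ} with total 285.

{β, δ}, total 285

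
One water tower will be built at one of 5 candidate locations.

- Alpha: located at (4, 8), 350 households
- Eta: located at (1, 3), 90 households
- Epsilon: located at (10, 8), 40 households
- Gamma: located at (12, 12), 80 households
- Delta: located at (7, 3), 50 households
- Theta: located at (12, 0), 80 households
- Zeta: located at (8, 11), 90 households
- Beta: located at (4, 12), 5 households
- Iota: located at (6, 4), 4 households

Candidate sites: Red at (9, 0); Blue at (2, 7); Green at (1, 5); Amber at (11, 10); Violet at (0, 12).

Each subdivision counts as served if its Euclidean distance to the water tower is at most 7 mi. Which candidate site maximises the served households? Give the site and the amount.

Coverage radius r = 7 mi; a point is covered iff (Δx)²+(Δy)² ≤ 7² = 49.
  Red (9, 0): covers {Delta, Theta, Iota} → 134
  Blue (2, 7): covers {Alpha, Eta, Delta, Beta, Iota} → 499
  Green (1, 5): covers {Alpha, Eta, Delta, Iota} → 494
  Amber (11, 10): covers {Epsilon, Gamma, Zeta} → 210
  Violet (0, 12): covers {Alpha, Beta} → 355
Maximum coverage at Blue: 499 households.

Blue, covering 499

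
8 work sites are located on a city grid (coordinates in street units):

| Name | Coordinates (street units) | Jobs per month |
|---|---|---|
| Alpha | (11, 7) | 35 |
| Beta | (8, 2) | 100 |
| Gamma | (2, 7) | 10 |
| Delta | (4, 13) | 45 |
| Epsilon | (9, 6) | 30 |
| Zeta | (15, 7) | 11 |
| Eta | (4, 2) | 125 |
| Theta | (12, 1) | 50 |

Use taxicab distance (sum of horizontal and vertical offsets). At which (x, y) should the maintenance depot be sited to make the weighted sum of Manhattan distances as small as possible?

(8, 2)

Manhattan distance separates: Σwᵢ(|x−xᵢ|+|y−yᵢ|) = Σwᵢ|x−xᵢ| + Σwᵢ|y−yᵢ|, so x and y are optimised independently as 1-D weighted medians.
Total weight W = 406; half = 203.
x-coordinate, sorted with cumulative weight:
  x=2 (Gamma, w=10) cum 10
  x=4 (Delta, w=45) cum 55
  x=4 (Eta, w=125) cum 180
  x=8 (Beta, w=100) cum 280  ← median
  x=9 (Epsilon, w=30) cum 310
  x=11 (Alpha, w=35) cum 345
  x=12 (Theta, w=50) cum 395
  x=15 (Zeta, w=11) cum 406
⇒ x* = 8
y-coordinate, sorted with cumulative weight:
  y=1 (Theta, w=50) cum 50
  y=2 (Beta, w=100) cum 150
  y=2 (Eta, w=125) cum 275  ← median
  y=6 (Epsilon, w=30) cum 305
  y=7 (Alpha, w=35) cum 340
  y=7 (Gamma, w=10) cum 350
  y=7 (Zeta, w=11) cum 361
  y=13 (Delta, w=45) cum 406
⇒ y* = 2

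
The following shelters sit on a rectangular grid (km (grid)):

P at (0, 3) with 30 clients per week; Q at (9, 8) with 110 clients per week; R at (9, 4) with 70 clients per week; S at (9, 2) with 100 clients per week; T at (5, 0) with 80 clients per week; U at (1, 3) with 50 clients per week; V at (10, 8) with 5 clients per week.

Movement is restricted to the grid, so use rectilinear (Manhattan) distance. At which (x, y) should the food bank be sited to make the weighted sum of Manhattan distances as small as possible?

(9, 3)

Manhattan distance separates: Σwᵢ(|x−xᵢ|+|y−yᵢ|) = Σwᵢ|x−xᵢ| + Σwᵢ|y−yᵢ|, so x and y are optimised independently as 1-D weighted medians.
Total weight W = 445; half = 222.5.
x-coordinate, sorted with cumulative weight:
  x=0 (P, w=30) cum 30
  x=1 (U, w=50) cum 80
  x=5 (T, w=80) cum 160
  x=9 (Q, w=110) cum 270  ← median
  x=9 (R, w=70) cum 340
  x=9 (S, w=100) cum 440
  x=10 (V, w=5) cum 445
⇒ x* = 9
y-coordinate, sorted with cumulative weight:
  y=0 (T, w=80) cum 80
  y=2 (S, w=100) cum 180
  y=3 (P, w=30) cum 210
  y=3 (U, w=50) cum 260  ← median
  y=4 (R, w=70) cum 330
  y=8 (Q, w=110) cum 440
  y=8 (V, w=5) cum 445
⇒ y* = 3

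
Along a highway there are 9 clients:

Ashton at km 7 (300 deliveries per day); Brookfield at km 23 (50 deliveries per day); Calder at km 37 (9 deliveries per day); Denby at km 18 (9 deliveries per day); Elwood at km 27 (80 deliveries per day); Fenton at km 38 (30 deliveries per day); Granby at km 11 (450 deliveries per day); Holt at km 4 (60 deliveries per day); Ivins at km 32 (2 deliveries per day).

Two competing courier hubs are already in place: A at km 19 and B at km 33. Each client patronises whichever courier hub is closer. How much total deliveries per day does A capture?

869

The indifferent point is the midpoint (19+33)/2 = 26; clients left of it (closer to A at 19) go to A, those right go to B.
  Holt at 4 (w=60) → A
  Ashton at 7 (w=300) → A
  Granby at 11 (w=450) → A
  Denby at 18 (w=9) → A
  Brookfield at 23 (w=50) → A
  Elwood at 27 (w=80) → B
  Ivins at 32 (w=2) → B
  Calder at 37 (w=9) → B
  Fenton at 38 (w=30) → B
A captures 869; B captures 121.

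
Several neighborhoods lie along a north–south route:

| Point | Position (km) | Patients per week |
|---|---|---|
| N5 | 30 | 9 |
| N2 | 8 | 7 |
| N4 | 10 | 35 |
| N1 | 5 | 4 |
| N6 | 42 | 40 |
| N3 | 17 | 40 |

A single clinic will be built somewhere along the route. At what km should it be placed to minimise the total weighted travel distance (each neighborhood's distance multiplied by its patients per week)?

x = 17

For a sum of weighted absolute distances on a line, the optimum is the weighted median (not the mean). Total weight W = 135; half-weight = 67.5.
Sort by position and accumulate weight:
  km 5 (N1, w=4) → cum 4
  km 8 (N2, w=7) → cum 11
  km 10 (N4, w=35) → cum 46
  km 17 (N3, w=40) → cum 86  ≥ 67.5 → median here
  km 30 (N5, w=9) → cum 95
  km 42 (N6, w=40) → cum 135
Optimal location: km 17.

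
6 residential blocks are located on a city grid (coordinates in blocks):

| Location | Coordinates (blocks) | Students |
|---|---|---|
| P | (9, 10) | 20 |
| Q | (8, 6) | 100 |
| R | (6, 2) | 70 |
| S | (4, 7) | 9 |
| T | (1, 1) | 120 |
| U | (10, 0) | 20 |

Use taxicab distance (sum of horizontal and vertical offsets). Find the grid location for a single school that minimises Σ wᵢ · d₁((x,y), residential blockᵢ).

Manhattan distance separates: Σwᵢ(|x−xᵢ|+|y−yᵢ|) = Σwᵢ|x−xᵢ| + Σwᵢ|y−yᵢ|, so x and y are optimised independently as 1-D weighted medians.
Total weight W = 339; half = 169.5.
x-coordinate, sorted with cumulative weight:
  x=1 (T, w=120) cum 120
  x=4 (S, w=9) cum 129
  x=6 (R, w=70) cum 199  ← median
  x=8 (Q, w=100) cum 299
  x=9 (P, w=20) cum 319
  x=10 (U, w=20) cum 339
⇒ x* = 6
y-coordinate, sorted with cumulative weight:
  y=0 (U, w=20) cum 20
  y=1 (T, w=120) cum 140
  y=2 (R, w=70) cum 210  ← median
  y=6 (Q, w=100) cum 310
  y=7 (S, w=9) cum 319
  y=10 (P, w=20) cum 339
⇒ y* = 2

(6, 2)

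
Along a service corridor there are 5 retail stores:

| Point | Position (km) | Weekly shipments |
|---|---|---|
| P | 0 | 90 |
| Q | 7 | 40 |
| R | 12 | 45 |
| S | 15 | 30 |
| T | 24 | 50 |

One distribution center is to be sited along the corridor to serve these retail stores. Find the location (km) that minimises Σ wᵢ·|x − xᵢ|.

For a sum of weighted absolute distances on a line, the optimum is the weighted median (not the mean). Total weight W = 255; half-weight = 127.5.
Sort by position and accumulate weight:
  km 0 (P, w=90) → cum 90
  km 7 (Q, w=40) → cum 130  ≥ 127.5 → median here
  km 12 (R, w=45) → cum 175
  km 15 (S, w=30) → cum 205
  km 24 (T, w=50) → cum 255
Optimal location: km 7.

x = 7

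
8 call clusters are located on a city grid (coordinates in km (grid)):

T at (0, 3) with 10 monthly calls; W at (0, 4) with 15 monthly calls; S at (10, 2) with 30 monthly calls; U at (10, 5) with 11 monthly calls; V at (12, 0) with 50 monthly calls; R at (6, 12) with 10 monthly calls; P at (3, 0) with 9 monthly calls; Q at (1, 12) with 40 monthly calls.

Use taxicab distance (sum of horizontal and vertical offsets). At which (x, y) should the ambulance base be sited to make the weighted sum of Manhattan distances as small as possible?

(10, 2)

Manhattan distance separates: Σwᵢ(|x−xᵢ|+|y−yᵢ|) = Σwᵢ|x−xᵢ| + Σwᵢ|y−yᵢ|, so x and y are optimised independently as 1-D weighted medians.
Total weight W = 175; half = 87.5.
x-coordinate, sorted with cumulative weight:
  x=0 (T, w=10) cum 10
  x=0 (W, w=15) cum 25
  x=1 (Q, w=40) cum 65
  x=3 (P, w=9) cum 74
  x=6 (R, w=10) cum 84
  x=10 (S, w=30) cum 114  ← median
  x=10 (U, w=11) cum 125
  x=12 (V, w=50) cum 175
⇒ x* = 10
y-coordinate, sorted with cumulative weight:
  y=0 (V, w=50) cum 50
  y=0 (P, w=9) cum 59
  y=2 (S, w=30) cum 89  ← median
  y=3 (T, w=10) cum 99
  y=4 (W, w=15) cum 114
  y=5 (U, w=11) cum 125
  y=12 (R, w=10) cum 135
  y=12 (Q, w=40) cum 175
⇒ y* = 2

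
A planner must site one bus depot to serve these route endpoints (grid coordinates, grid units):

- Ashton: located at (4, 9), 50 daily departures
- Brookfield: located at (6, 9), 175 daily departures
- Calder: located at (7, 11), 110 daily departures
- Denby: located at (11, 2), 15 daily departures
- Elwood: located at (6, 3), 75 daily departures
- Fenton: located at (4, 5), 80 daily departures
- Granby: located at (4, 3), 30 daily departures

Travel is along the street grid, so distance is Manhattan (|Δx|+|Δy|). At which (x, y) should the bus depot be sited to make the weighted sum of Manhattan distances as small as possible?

Manhattan distance separates: Σwᵢ(|x−xᵢ|+|y−yᵢ|) = Σwᵢ|x−xᵢ| + Σwᵢ|y−yᵢ|, so x and y are optimised independently as 1-D weighted medians.
Total weight W = 535; half = 267.5.
x-coordinate, sorted with cumulative weight:
  x=4 (Ashton, w=50) cum 50
  x=4 (Fenton, w=80) cum 130
  x=4 (Granby, w=30) cum 160
  x=6 (Brookfield, w=175) cum 335  ← median
  x=6 (Elwood, w=75) cum 410
  x=7 (Calder, w=110) cum 520
  x=11 (Denby, w=15) cum 535
⇒ x* = 6
y-coordinate, sorted with cumulative weight:
  y=2 (Denby, w=15) cum 15
  y=3 (Elwood, w=75) cum 90
  y=3 (Granby, w=30) cum 120
  y=5 (Fenton, w=80) cum 200
  y=9 (Ashton, w=50) cum 250
  y=9 (Brookfield, w=175) cum 425  ← median
  y=11 (Calder, w=110) cum 535
⇒ y* = 9

(6, 9)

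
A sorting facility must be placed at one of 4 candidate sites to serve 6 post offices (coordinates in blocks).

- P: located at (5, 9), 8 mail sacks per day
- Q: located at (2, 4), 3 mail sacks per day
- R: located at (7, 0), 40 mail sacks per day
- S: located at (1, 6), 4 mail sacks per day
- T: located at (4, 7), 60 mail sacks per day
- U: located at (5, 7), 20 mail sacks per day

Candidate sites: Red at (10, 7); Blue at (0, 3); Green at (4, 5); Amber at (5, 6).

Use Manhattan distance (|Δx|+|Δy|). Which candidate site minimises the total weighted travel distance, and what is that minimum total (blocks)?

Total weighted distance at each candidate:
  Red (10, 7): total = 989
  Blue (0, 3): total = 1173
  Green (4, 5): total = 565
  Amber (5, 6): total = 515
Minimum is at Amber with total 515 blocks.

Amber, total 515 blocks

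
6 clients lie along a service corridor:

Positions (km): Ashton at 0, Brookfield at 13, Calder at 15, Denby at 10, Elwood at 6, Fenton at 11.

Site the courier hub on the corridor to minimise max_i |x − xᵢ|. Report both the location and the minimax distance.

The 1-center on a line is the midpoint of the two extreme points: leftmost at 0, rightmost at 15.
Optimal location = (0 + 15)/2 = 7.5; maximum distance = (15 − 0)/2 = 7.5.

location 7.5, max distance 7.5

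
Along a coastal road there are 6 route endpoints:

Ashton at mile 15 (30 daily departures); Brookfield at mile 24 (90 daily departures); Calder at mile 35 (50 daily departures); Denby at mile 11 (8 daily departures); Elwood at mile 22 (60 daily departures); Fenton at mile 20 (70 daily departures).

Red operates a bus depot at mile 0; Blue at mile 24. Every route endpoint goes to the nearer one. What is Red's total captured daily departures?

8

The indifferent point is the midpoint (0+24)/2 = 12; route endpoints left of it (closer to Red at 0) go to Red, those right go to Blue.
  Denby at 11 (w=8) → Red
  Ashton at 15 (w=30) → Blue
  Fenton at 20 (w=70) → Blue
  Elwood at 22 (w=60) → Blue
  Brookfield at 24 (w=90) → Blue
  Calder at 35 (w=50) → Blue
Red captures 8; Blue captures 300.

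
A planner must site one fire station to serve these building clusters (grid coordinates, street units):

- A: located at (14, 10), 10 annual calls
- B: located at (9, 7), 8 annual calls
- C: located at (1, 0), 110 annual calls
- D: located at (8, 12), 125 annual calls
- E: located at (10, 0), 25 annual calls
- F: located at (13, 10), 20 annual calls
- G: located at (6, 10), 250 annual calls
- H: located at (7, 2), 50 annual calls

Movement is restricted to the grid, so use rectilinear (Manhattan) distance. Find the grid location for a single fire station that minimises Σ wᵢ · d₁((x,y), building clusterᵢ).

(6, 10)

Manhattan distance separates: Σwᵢ(|x−xᵢ|+|y−yᵢ|) = Σwᵢ|x−xᵢ| + Σwᵢ|y−yᵢ|, so x and y are optimised independently as 1-D weighted medians.
Total weight W = 598; half = 299.
x-coordinate, sorted with cumulative weight:
  x=1 (C, w=110) cum 110
  x=6 (G, w=250) cum 360  ← median
  x=7 (H, w=50) cum 410
  x=8 (D, w=125) cum 535
  x=9 (B, w=8) cum 543
  x=10 (E, w=25) cum 568
  x=13 (F, w=20) cum 588
  x=14 (A, w=10) cum 598
⇒ x* = 6
y-coordinate, sorted with cumulative weight:
  y=0 (C, w=110) cum 110
  y=0 (E, w=25) cum 135
  y=2 (H, w=50) cum 185
  y=7 (B, w=8) cum 193
  y=10 (A, w=10) cum 203
  y=10 (F, w=20) cum 223
  y=10 (G, w=250) cum 473  ← median
  y=12 (D, w=125) cum 598
⇒ y* = 10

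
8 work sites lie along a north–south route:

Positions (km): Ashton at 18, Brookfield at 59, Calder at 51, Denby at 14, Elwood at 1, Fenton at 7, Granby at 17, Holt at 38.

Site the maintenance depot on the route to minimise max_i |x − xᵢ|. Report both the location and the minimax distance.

location 30, max distance 29

The 1-center on a line is the midpoint of the two extreme points: leftmost at 1, rightmost at 59.
Optimal location = (1 + 59)/2 = 30; maximum distance = (59 − 1)/2 = 29.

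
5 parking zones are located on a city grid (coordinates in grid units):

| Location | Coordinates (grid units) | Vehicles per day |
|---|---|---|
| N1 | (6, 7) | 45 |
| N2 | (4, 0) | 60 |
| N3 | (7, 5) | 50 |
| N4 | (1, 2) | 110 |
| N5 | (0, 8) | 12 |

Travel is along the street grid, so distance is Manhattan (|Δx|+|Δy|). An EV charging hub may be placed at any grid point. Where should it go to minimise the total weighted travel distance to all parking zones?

(4, 2)

Manhattan distance separates: Σwᵢ(|x−xᵢ|+|y−yᵢ|) = Σwᵢ|x−xᵢ| + Σwᵢ|y−yᵢ|, so x and y are optimised independently as 1-D weighted medians.
Total weight W = 277; half = 138.5.
x-coordinate, sorted with cumulative weight:
  x=0 (N5, w=12) cum 12
  x=1 (N4, w=110) cum 122
  x=4 (N2, w=60) cum 182  ← median
  x=6 (N1, w=45) cum 227
  x=7 (N3, w=50) cum 277
⇒ x* = 4
y-coordinate, sorted with cumulative weight:
  y=0 (N2, w=60) cum 60
  y=2 (N4, w=110) cum 170  ← median
  y=5 (N3, w=50) cum 220
  y=7 (N1, w=45) cum 265
  y=8 (N5, w=12) cum 277
⇒ y* = 2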